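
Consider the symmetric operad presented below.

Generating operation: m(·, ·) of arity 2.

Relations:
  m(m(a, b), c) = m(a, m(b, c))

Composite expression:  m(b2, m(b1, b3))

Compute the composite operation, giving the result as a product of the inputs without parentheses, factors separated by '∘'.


Every regrouping of m is equal, so read the b-inputs in written order.
m(b1, b3) linearizes to b1 ∘ b3
m(b2, m(b1, b3)) linearizes to b2 ∘ b1 ∘ b3

b2 ∘ b1 ∘ b3


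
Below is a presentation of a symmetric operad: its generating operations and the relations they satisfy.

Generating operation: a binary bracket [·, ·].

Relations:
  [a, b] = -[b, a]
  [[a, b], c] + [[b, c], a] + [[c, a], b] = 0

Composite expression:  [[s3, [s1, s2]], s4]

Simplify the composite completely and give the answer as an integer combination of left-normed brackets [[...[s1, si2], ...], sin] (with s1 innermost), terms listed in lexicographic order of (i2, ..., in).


-[[[s1, s2], s3], s4]

A multilinear Lie element is pinned by s1-initial words (s1 innermost).
Composite bracket: [[s3, [s1, s2]], s4]
The bracket unfolds into 8 signed words via [a, b] = ab - ba (2^3 = 8).
Coefficients come from the s1-initial words:
  sign of s1s2s3s4 is -1, so it contributes -[[[s1, s2], s3], s4]


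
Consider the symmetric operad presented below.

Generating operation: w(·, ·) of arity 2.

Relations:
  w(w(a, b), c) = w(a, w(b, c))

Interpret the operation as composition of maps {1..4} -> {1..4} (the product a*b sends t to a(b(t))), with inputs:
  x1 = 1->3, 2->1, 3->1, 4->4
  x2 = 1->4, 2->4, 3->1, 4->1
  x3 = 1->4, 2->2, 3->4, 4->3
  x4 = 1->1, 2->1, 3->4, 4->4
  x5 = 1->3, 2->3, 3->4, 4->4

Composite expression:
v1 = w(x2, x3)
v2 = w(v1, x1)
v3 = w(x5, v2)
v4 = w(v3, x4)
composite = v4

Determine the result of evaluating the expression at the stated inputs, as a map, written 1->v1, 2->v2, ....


1->3, 2->3, 3->3, 4->3


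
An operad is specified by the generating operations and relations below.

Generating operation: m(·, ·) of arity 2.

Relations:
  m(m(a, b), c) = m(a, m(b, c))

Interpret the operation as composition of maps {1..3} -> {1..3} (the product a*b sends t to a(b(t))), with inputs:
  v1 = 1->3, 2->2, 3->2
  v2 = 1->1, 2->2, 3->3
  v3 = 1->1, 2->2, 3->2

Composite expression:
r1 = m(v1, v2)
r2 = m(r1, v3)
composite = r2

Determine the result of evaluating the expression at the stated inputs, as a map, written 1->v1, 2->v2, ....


1->3, 2->2, 3->2

m(v1, v2) = 1->3, 2->2, 3->2
m(m(v1, v2), v3) = 1->3, 2->2, 3->2


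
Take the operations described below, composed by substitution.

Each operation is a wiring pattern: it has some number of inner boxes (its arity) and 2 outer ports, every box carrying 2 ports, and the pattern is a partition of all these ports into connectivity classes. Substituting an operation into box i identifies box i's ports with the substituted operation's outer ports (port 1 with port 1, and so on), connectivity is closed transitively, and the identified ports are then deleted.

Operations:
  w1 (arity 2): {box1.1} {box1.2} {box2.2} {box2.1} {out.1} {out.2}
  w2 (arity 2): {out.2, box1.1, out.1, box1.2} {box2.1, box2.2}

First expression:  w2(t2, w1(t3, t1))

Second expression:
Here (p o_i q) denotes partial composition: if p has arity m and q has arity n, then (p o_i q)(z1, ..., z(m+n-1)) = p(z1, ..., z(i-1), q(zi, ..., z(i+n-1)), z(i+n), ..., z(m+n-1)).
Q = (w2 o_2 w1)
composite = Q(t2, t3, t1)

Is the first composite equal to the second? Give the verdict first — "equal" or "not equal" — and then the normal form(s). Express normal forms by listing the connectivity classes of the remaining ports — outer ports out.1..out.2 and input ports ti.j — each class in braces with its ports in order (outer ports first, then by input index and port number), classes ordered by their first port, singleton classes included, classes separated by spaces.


equal; both compose to {out.1, out.2, t2.1, t2.2} {t1.1} {t1.2} {t3.1} {t3.2}


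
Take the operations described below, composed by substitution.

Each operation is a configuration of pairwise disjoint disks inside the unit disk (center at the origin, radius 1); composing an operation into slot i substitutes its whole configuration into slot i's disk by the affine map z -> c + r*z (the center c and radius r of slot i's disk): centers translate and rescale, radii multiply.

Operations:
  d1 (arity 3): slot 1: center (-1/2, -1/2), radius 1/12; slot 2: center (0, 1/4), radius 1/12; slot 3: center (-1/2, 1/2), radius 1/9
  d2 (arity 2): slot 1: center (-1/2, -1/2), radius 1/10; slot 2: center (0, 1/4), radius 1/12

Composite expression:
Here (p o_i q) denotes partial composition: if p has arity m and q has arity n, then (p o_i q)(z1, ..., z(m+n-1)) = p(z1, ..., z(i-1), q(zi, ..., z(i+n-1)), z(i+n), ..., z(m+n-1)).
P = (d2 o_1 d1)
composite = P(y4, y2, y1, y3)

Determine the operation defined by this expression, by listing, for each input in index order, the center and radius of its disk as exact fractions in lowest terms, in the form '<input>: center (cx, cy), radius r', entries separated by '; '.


y1: center (-11/20, -9/20), radius 1/90; y2: center (-1/2, -19/40), radius 1/120; y3: center (0, 1/4), radius 1/12; y4: center (-11/20, -11/20), radius 1/120

Nesting under d2 composes maps z -> c + r*z down each y-path.
for y4, the 2-step affine chain lands on center (-11/20, -11/20), radius 1/120
for y2, the 2-step affine chain lands on center (-1/2, -19/40), radius 1/120
for y1, the 2-step affine chain lands on center (-11/20, -9/20), radius 1/90
for y3, the 1-step affine chain lands on center (0, 1/4), radius 1/12


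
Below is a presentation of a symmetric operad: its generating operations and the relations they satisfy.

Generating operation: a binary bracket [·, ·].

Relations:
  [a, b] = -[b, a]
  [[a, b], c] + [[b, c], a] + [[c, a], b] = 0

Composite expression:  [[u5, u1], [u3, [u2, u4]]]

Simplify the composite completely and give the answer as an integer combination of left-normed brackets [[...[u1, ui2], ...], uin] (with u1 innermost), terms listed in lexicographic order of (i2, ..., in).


[[[[u1, u5], u2], u4], u3] - [[[[u1, u5], u3], u2], u4] + [[[[u1, u5], u3], u4], u2] - [[[[u1, u5], u4], u2], u3]

Expand each bracket as ab - ba; the u1-initial words give the coefficients.
Composite bracket: [[u5, u1], [u3, [u2, u4]]]
Full expansion: 16 signed words from ab - ba (2^4 = 16).
Words beginning with u1 determine it all:
  the word u1u5u2u4u3 carries sign +1 and contributes +[[[[u1, u5], u2], u4], u3]
  the word u1u5u3u2u4 carries sign -1 and contributes -[[[[u1, u5], u3], u2], u4]
  the word u1u5u3u4u2 carries sign +1 and contributes +[[[[u1, u5], u3], u4], u2]
  the word u1u5u4u2u3 carries sign -1 and contributes -[[[[u1, u5], u4], u2], u3]


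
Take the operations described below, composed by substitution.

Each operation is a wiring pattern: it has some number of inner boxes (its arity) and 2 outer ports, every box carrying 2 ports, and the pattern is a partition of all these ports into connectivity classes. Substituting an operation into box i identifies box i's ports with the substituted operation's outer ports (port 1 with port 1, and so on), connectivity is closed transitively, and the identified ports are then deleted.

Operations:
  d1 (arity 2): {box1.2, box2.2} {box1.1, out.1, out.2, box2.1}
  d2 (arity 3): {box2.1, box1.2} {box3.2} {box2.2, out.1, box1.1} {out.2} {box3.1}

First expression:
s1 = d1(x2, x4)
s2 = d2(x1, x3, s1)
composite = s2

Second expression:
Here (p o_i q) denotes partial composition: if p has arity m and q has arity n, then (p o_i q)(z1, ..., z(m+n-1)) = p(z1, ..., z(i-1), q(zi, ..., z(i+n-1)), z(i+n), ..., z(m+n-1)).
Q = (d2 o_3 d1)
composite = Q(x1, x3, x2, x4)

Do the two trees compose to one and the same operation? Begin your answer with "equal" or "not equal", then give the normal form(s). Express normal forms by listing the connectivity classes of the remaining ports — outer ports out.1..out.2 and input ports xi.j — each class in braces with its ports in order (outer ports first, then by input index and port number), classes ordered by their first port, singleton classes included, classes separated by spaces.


equal; both compose to {out.1, x1.1, x3.2} {out.2} {x1.2, x3.1} {x2.1, x4.1} {x2.2, x4.2}

The first expression reduces to {out.1, x1.1, x3.2} {out.2} {x1.2, x3.1} {x2.1, x4.1} {x2.2, x4.2}
The second expression reduces to {out.1, x1.1, x3.2} {out.2} {x1.2, x3.1} {x2.1, x4.1} {x2.2, x4.2}
Same normal form: equal.


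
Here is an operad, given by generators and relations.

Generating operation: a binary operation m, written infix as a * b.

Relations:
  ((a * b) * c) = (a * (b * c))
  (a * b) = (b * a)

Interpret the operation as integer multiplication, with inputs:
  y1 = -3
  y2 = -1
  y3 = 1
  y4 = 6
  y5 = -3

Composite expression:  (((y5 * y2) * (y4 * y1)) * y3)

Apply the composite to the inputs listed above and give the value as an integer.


-54

(y5 * y2) = 3
(y4 * y1) = -18
((y5 * y2) * (y4 * y1)) = -54
(((y5 * y2) * (y4 * y1)) * y3) = -54


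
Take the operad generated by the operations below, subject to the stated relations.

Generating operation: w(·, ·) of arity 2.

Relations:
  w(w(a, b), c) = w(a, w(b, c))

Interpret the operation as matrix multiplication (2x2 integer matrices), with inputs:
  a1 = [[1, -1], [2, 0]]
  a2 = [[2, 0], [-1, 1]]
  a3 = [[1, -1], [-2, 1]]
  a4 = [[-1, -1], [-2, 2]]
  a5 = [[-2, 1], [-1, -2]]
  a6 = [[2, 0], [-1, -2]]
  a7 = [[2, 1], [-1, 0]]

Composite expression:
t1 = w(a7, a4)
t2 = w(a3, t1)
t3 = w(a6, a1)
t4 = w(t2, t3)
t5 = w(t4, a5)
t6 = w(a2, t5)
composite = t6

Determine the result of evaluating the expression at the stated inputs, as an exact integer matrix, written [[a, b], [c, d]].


[[2, -46], [-10, 70]]


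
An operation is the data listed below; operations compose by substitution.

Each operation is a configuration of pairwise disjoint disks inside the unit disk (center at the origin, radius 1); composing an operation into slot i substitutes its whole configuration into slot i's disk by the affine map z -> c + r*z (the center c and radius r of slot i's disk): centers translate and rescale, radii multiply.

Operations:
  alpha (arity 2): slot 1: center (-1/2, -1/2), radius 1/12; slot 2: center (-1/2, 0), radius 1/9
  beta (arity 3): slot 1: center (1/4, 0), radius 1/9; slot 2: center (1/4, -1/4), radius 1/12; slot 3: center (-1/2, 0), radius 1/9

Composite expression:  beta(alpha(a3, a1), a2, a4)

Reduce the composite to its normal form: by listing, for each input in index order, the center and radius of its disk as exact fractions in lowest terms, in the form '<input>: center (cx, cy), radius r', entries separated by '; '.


Below beta, radii multiply path by path; the a-disk centers shift.
a3: after 2 affine steps, its disk has center (7/36, -1/18), radius 1/108
a1: after 2 affine steps, its disk has center (7/36, 0), radius 1/81
a2: after 1 affine step, its disk has center (1/4, -1/4), radius 1/12
a4: after 1 affine step, its disk has center (-1/2, 0), radius 1/9

a1: center (7/36, 0), radius 1/81; a2: center (1/4, -1/4), radius 1/12; a3: center (7/36, -1/18), radius 1/108; a4: center (-1/2, 0), radius 1/9


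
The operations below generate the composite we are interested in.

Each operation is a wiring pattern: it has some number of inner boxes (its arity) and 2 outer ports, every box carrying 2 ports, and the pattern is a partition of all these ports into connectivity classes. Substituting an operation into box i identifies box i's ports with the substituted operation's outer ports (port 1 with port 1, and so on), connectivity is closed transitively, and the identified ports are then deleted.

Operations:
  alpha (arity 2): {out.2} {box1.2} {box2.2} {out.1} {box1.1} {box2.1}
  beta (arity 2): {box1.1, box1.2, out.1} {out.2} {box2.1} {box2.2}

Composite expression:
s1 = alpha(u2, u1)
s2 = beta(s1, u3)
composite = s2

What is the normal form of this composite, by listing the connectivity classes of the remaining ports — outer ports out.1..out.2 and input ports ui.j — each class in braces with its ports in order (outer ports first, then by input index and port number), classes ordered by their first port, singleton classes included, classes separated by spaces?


{out.1} {out.2} {u1.1} {u1.2} {u2.1} {u2.2} {u3.1} {u3.2}

Reachability decides: close wires over beta-identified ports.
through alpha, on inputs (u2, u1): {out.1} {out.2} {u1.1} {u1.2} {u2.1} {u2.2} (out.j = stage outer ports)
through beta, on inputs (u2, u1, u3): {out.1} {out.2} {u1.1} {u1.2} {u2.1} {u2.2} {u3.1} {u3.2} (out.j = stage outer ports)


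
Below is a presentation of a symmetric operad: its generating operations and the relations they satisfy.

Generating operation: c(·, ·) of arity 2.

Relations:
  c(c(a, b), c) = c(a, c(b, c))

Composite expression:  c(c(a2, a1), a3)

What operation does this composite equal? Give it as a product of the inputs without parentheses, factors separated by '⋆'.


a2 ⋆ a1 ⋆ a3

Key point: c is associative — brackets drop, the a-order remains.
c(a2, a1) unparenthesizes to a2 ⋆ a1
c(c(a2, a1), a3) unparenthesizes to a2 ⋆ a1 ⋆ a3


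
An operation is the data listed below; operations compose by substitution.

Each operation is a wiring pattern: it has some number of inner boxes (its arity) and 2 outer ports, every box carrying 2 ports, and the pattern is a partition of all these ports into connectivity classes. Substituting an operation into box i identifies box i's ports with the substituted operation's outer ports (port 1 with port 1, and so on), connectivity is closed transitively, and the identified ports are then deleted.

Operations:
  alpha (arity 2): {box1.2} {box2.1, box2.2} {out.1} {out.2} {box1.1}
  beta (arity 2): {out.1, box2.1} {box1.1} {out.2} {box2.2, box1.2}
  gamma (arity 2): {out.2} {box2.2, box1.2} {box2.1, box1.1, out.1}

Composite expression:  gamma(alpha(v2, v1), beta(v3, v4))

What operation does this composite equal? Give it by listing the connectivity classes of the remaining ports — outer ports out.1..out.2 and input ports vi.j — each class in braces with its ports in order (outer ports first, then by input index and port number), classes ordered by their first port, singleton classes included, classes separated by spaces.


After gluing at gamma, chains via deleted ports link the v-ports.
after alpha, the pattern on (v2, v1) reads {out.1} {out.2} {v1.1, v1.2} {v2.1} {v2.2} (out.j = its outer ports)
after beta, the pattern on (v3, v4) reads {out.1, v4.1} {out.2} {v3.1} {v3.2, v4.2} (out.j = its outer ports)
after gamma, the pattern on (v2, v1, v3, v4) reads {out.1, v4.1} {out.2} {v1.1, v1.2} {v2.1} {v2.2} {v3.1} {v3.2, v4.2} (out.j = its outer ports)

{out.1, v4.1} {out.2} {v1.1, v1.2} {v2.1} {v2.2} {v3.1} {v3.2, v4.2}


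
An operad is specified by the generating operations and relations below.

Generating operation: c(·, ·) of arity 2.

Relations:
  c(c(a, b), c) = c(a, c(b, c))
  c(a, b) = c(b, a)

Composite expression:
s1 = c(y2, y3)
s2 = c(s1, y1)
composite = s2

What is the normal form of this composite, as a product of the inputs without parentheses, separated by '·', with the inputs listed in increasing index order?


y1 · y2 · y3

With c associative and commutative, the y-input set is all that matters.
c(y2, y3) reduces to y2 · y3
c(c(y2, y3), y1) reduces to y2 · y3 · y1
sorting the factors by input index: y1 · y2 · y3


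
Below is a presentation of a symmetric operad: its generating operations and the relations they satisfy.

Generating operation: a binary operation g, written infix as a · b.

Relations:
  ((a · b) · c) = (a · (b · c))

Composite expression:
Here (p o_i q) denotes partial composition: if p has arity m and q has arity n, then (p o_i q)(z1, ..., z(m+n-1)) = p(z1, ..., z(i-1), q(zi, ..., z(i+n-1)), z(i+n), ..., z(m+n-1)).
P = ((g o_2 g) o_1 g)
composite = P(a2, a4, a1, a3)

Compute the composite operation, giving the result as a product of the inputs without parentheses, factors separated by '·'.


Every regrouping of g is equal, so read the a-inputs in written order.
(a2 · a4) reduces to a2 · a4
(a1 · a3) reduces to a1 · a3
((a2 · a4) · (a1 · a3)) reduces to a2 · a4 · a1 · a3

a2 · a4 · a1 · a3


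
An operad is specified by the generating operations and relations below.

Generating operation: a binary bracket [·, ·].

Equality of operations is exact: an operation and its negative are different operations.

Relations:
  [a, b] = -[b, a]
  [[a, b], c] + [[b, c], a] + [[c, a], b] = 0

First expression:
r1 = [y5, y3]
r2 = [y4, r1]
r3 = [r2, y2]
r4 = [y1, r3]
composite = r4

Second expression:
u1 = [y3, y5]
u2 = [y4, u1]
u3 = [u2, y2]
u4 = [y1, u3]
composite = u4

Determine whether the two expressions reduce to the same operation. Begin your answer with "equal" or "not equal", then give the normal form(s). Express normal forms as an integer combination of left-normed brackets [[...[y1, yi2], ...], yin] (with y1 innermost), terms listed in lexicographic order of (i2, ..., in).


not equal; the first gives -[[[[y1, y2], y3], y5], y4] + [[[[y1, y2], y4], y3], y5] - [[[[y1, y2], y4], y5], y3] + [[[[y1, y2], y5], y3], y4] + [[[[y1, y3], y5], y4], y2] - [[[[y1, y4], y3], y5], y2] + [[[[y1, y4], y5], y3], y2] - [[[[y1, y5], y3], y4], y2] and the second [[[[y1, y2], y3], y5], y4] - [[[[y1, y2], y4], y3], y5] + [[[[y1, y2], y4], y5], y3] - [[[[y1, y2], y5], y3], y4] - [[[[y1, y3], y5], y4], y2] + [[[[y1, y4], y3], y5], y2] - [[[[y1, y4], y5], y3], y2] + [[[[y1, y5], y3], y4], y2]

The first composite normalizes to -[[[[y1, y2], y3], y5], y4] + [[[[y1, y2], y4], y3], y5] - [[[[y1, y2], y4], y5], y3] + [[[[y1, y2], y5], y3], y4] + [[[[y1, y3], y5], y4], y2] - [[[[y1, y4], y3], y5], y2] + [[[[y1, y4], y5], y3], y2] - [[[[y1, y5], y3], y4], y2]
The second composite normalizes to [[[[y1, y2], y3], y5], y4] - [[[[y1, y2], y4], y3], y5] + [[[[y1, y2], y4], y5], y3] - [[[[y1, y2], y5], y3], y4] - [[[[y1, y3], y5], y4], y2] + [[[[y1, y4], y3], y5], y2] - [[[[y1, y4], y5], y3], y2] + [[[[y1, y5], y3], y4], y2]
Distinct normal forms: not equal.


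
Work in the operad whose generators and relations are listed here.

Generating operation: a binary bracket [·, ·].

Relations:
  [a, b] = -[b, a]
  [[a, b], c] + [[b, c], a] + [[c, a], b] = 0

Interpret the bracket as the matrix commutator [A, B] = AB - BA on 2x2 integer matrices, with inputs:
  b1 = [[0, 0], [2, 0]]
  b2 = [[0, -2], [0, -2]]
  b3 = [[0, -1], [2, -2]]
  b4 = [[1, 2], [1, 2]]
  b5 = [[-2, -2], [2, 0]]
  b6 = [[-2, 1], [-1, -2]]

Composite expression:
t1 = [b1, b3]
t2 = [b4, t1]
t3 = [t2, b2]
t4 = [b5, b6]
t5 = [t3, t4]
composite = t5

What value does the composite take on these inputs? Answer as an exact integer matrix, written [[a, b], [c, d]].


[[64, -64], [64, -64]]

[b1, b3] = [[2, 0], [4, -2]]
[b4, [b1, b3]] = [[8, -8], [8, -8]]
[[b4, [b1, b3]], b2] = [[16, -16], [16, -16]]
[b5, b6] = [[0, -2], [-2, 0]]
[[[b4, [b1, b3]], b2], [b5, b6]] = [[64, -64], [64, -64]]


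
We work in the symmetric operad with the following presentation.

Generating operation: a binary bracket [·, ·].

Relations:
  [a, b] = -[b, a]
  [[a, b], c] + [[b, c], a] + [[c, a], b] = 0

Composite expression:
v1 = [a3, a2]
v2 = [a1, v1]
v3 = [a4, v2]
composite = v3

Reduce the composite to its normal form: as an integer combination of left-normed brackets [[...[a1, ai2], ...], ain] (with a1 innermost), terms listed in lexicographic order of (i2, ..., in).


[[[a1, a2], a3], a4] - [[[a1, a3], a2], a4]

Antisymmetry and Jacobi reduce to a1-anchored left-normed brackets.
Composite bracket: [a4, [a1, [a3, a2]]]
The bracket unfolds into 8 signed words via [a, b] = ab - ba (2^3 = 8).
Words beginning with a1 determine it all:
  a1a2a3a4 appears with sign +1, giving the term +[[[a1, a2], a3], a4]
  a1a3a2a4 appears with sign -1, giving the term -[[[a1, a3], a2], a4]


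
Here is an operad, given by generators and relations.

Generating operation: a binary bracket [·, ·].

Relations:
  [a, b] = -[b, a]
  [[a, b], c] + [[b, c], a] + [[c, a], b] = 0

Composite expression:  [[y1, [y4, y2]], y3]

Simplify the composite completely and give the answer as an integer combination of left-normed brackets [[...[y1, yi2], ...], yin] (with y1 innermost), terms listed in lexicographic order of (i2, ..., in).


Expand each bracket as ab - ba; the y1-initial words give the coefficients.
Composite bracket: [[y1, [y4, y2]], y3]
Full expansion: 8 signed words from ab - ba (2^3 = 8).
Coefficients come from the y1-initial words:
  word y1y2y4y3 has sign -1, contributing -[[[y1, y2], y4], y3]
  word y1y4y2y3 has sign +1, contributing +[[[y1, y4], y2], y3]

-[[[y1, y2], y4], y3] + [[[y1, y4], y2], y3]


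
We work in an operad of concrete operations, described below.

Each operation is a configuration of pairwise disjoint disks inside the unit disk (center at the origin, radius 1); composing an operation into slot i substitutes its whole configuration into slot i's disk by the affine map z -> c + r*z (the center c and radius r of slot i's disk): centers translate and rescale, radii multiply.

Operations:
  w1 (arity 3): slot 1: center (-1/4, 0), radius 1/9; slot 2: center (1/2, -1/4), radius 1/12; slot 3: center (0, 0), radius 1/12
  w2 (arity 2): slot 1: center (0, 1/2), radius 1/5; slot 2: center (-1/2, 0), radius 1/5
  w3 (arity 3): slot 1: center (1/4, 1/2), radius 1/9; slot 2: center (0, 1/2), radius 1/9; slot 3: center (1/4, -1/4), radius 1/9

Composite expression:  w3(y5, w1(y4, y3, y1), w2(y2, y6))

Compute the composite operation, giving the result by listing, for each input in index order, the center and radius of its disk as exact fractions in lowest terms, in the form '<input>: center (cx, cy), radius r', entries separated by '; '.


y1: center (0, 1/2), radius 1/108; y2: center (1/4, -7/36), radius 1/45; y3: center (1/18, 17/36), radius 1/108; y4: center (-1/36, 1/2), radius 1/81; y5: center (1/4, 1/2), radius 1/9; y6: center (7/36, -1/4), radius 1/45


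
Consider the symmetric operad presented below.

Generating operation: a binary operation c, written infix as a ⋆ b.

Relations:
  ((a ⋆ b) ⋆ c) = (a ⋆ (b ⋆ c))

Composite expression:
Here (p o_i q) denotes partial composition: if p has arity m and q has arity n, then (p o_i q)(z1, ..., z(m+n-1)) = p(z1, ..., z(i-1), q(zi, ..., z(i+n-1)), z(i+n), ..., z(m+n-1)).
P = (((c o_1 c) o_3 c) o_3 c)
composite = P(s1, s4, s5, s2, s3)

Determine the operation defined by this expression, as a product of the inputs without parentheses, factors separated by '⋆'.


Associativity of c dissolves the nesting; only the s-input order survives.
(s1 ⋆ s4) reduces to s1 ⋆ s4
(s5 ⋆ s2) reduces to s5 ⋆ s2
((s5 ⋆ s2) ⋆ s3) reduces to s5 ⋆ s2 ⋆ s3
((s1 ⋆ s4) ⋆ ((s5 ⋆ s2) ⋆ s3)) reduces to s1 ⋆ s4 ⋆ s5 ⋆ s2 ⋆ s3

s1 ⋆ s4 ⋆ s5 ⋆ s2 ⋆ s3


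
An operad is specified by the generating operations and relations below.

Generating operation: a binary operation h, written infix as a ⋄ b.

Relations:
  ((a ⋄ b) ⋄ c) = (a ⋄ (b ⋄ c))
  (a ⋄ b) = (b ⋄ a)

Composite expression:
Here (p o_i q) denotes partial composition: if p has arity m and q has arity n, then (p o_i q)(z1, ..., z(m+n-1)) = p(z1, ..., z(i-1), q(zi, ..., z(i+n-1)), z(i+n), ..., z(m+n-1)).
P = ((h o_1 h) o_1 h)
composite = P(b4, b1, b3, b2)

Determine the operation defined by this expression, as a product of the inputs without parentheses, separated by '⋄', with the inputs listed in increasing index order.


b1 ⋄ b2 ⋄ b3 ⋄ b4

Any arrangement under h is one operation, so sort the b-inputs.
(b4 ⋄ b1) collapses to b4 ⋄ b1
((b4 ⋄ b1) ⋄ b3) collapses to b4 ⋄ b1 ⋄ b3
(((b4 ⋄ b1) ⋄ b3) ⋄ b2) collapses to b4 ⋄ b1 ⋄ b3 ⋄ b2
the factors in increasing index order: b1 ⋄ b2 ⋄ b3 ⋄ b4


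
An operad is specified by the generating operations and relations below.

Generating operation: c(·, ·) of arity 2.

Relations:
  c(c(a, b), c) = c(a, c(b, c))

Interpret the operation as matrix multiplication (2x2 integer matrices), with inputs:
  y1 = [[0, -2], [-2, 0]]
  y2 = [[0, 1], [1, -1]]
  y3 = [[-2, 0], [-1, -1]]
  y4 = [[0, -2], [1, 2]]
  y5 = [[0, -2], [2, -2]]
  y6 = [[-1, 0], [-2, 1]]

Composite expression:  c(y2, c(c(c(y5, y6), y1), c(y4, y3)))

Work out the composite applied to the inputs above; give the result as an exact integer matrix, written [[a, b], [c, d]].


[[24, 16], [16, 8]]

c(y5, y6) = [[4, -2], [2, -2]]
c(c(y5, y6), y1) = [[4, -8], [4, -4]]
c(y4, y3) = [[2, 2], [-4, -2]]
c(c(c(y5, y6), y1), c(y4, y3)) = [[40, 24], [24, 16]]
c(y2, c(c(c(y5, y6), y1), c(y4, y3))) = [[24, 16], [16, 8]]


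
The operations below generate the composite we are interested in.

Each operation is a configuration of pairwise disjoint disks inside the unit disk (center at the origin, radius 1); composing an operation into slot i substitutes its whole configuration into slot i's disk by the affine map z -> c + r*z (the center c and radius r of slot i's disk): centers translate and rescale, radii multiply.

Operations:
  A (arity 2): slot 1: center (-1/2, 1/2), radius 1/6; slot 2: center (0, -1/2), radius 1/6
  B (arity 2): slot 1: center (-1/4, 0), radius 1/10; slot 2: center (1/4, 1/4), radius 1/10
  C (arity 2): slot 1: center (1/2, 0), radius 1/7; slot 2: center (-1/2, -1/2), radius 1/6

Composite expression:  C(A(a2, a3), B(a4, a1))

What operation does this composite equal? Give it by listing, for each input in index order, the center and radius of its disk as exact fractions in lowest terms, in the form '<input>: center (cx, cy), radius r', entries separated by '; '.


Affine substitution under C: radii multiply and a-centers shift.
a2: after 2 affine steps, its disk has center (3/7, 1/14), radius 1/42
a3: after 2 affine steps, its disk has center (1/2, -1/14), radius 1/42
a4: after 2 affine steps, its disk has center (-13/24, -1/2), radius 1/60
a1: after 2 affine steps, its disk has center (-11/24, -11/24), radius 1/60

a1: center (-11/24, -11/24), radius 1/60; a2: center (3/7, 1/14), radius 1/42; a3: center (1/2, -1/14), radius 1/42; a4: center (-13/24, -1/2), radius 1/60


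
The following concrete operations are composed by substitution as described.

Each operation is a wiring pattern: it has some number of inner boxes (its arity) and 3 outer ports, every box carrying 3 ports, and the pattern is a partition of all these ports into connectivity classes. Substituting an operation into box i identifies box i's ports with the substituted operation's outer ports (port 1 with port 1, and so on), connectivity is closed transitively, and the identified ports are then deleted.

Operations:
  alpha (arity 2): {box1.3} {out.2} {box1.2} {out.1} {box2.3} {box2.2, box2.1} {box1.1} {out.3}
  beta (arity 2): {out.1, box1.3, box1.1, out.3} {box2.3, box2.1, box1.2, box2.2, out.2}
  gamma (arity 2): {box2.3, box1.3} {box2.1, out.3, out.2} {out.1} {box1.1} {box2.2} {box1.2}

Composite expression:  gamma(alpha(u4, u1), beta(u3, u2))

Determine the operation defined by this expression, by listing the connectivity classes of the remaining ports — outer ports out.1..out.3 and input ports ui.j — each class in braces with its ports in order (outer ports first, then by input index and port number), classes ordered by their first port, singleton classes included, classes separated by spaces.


{out.1} {out.2, out.3, u3.1, u3.3} {u1.1, u1.2} {u1.3} {u2.1, u2.2, u2.3, u3.2} {u4.1} {u4.2} {u4.3}

Substituting into gamma glues patterns; closure does the rest.
stage alpha: inputs (u4, u1), connectivity {out.1} {out.2} {out.3} {u1.1, u1.2} {u1.3} {u4.1} {u4.2} {u4.3}, out.j its boundary
stage beta: inputs (u3, u2), connectivity {out.1, out.3, u3.1, u3.3} {out.2, u2.1, u2.2, u2.3, u3.2}, out.j its boundary
stage gamma: inputs (u4, u1, u3, u2), connectivity {out.1} {out.2, out.3, u3.1, u3.3} {u1.1, u1.2} {u1.3} {u2.1, u2.2, u2.3, u3.2} {u4.1} {u4.2} {u4.3}, out.j its boundary


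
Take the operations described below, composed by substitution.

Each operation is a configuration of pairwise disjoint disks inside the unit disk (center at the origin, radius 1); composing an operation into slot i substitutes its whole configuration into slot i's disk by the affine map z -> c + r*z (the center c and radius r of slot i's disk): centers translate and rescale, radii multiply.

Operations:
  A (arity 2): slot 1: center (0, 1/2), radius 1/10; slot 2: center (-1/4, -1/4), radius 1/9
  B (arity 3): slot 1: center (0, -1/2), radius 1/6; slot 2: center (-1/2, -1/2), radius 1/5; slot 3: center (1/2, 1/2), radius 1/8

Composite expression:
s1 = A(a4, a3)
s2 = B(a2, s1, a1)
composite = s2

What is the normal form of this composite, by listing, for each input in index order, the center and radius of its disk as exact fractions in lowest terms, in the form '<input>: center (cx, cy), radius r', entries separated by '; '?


a1: center (1/2, 1/2), radius 1/8; a2: center (0, -1/2), radius 1/6; a3: center (-11/20, -11/20), radius 1/45; a4: center (-1/2, -2/5), radius 1/50

Follow each a-input down from B: c' goes to c + r*c', radius to r*r'.
a2: after 1 affine step, its disk has center (0, -1/2), radius 1/6
a4: after 2 affine steps, its disk has center (-1/2, -2/5), radius 1/50
a3: after 2 affine steps, its disk has center (-11/20, -11/20), radius 1/45
a1: after 1 affine step, its disk has center (1/2, 1/2), radius 1/8


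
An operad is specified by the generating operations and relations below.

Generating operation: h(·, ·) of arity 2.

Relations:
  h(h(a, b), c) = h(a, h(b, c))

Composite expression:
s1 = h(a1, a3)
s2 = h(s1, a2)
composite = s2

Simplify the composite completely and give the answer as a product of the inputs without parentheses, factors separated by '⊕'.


Key point: h is associative — brackets drop, the a-order remains.
h(a1, a3) linearizes to a1 ⊕ a3
h(h(a1, a3), a2) linearizes to a1 ⊕ a3 ⊕ a2

a1 ⊕ a3 ⊕ a2


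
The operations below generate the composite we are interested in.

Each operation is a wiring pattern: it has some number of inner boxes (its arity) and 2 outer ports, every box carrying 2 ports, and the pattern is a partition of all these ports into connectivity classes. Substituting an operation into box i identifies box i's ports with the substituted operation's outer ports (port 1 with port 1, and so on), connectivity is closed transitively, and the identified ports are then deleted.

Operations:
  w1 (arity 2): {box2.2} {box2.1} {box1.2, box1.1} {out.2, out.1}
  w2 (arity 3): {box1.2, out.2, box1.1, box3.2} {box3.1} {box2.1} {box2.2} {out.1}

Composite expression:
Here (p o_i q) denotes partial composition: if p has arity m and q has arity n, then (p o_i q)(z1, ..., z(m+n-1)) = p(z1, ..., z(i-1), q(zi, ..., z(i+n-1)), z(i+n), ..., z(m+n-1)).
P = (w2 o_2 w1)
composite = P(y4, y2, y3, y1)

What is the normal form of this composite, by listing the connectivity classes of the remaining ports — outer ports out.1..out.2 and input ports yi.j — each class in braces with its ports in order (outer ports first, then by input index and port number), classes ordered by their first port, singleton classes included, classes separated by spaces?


{out.1} {out.2, y1.2, y4.1, y4.2} {y1.1} {y2.1, y2.2} {y3.1} {y3.2}


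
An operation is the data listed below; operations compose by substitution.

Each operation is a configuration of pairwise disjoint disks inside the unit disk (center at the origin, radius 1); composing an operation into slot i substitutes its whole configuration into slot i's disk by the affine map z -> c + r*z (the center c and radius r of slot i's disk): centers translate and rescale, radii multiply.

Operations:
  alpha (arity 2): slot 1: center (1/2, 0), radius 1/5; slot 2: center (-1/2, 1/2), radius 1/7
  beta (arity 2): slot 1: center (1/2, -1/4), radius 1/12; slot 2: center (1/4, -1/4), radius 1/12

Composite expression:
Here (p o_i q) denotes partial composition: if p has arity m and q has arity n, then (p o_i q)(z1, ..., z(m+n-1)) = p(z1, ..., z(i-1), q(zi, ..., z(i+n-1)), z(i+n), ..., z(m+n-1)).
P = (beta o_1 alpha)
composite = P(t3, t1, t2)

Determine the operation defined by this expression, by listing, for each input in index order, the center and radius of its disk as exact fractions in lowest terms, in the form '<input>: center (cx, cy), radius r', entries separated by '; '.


t1: center (11/24, -5/24), radius 1/84; t2: center (1/4, -1/4), radius 1/12; t3: center (13/24, -1/4), radius 1/60

Follow each t-input down from beta: c' goes to c + r*c', radius to r*r'.
t3: after 2 affine steps, its disk has center (13/24, -1/4), radius 1/60
t1: after 2 affine steps, its disk has center (11/24, -5/24), radius 1/84
t2: after 1 affine step, its disk has center (1/4, -1/4), radius 1/12


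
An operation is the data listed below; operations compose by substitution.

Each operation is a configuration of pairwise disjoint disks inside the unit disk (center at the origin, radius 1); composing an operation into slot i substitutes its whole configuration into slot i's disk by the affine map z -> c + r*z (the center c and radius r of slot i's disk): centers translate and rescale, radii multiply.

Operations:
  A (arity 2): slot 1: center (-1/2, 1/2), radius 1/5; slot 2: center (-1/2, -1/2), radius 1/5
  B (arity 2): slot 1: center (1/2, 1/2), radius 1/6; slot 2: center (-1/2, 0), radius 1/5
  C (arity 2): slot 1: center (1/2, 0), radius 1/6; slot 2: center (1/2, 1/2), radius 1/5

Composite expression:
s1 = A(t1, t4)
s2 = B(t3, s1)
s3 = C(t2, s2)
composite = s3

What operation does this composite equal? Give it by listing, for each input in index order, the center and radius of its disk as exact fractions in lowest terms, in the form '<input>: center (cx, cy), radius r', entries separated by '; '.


Nesting under C composes maps z -> c + r*z down each t-path.
input t2: applying the 1 nested substitution gives center (1/2, 0), radius 1/6
input t3: applying the 2 nested substitutions gives center (3/5, 3/5), radius 1/30
input t1: applying the 3 nested substitutions gives center (19/50, 13/25), radius 1/125
input t4: applying the 3 nested substitutions gives center (19/50, 12/25), radius 1/125

t1: center (19/50, 13/25), radius 1/125; t2: center (1/2, 0), radius 1/6; t3: center (3/5, 3/5), radius 1/30; t4: center (19/50, 12/25), radius 1/125


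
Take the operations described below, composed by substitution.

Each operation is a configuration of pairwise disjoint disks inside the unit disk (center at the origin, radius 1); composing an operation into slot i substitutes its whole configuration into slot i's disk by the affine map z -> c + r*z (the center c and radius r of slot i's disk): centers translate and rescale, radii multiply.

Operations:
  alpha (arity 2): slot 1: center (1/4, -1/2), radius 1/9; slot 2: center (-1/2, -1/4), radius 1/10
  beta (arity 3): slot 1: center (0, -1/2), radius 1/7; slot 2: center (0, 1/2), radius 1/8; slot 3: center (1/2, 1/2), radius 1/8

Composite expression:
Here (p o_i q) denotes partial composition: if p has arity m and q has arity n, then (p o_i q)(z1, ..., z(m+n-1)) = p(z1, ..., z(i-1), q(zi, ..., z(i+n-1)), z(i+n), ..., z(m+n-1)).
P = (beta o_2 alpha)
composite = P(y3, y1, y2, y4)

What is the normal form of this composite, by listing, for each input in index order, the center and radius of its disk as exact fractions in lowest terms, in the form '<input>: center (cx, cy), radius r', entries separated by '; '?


y1: center (1/32, 7/16), radius 1/72; y2: center (-1/16, 15/32), radius 1/80; y3: center (0, -1/2), radius 1/7; y4: center (1/2, 1/2), radius 1/8

Only the slot chain above each y matters under beta; compose those maps.
for y3, the 1-step affine chain lands on center (0, -1/2), radius 1/7
for y1, the 2-step affine chain lands on center (1/32, 7/16), radius 1/72
for y2, the 2-step affine chain lands on center (-1/16, 15/32), radius 1/80
for y4, the 1-step affine chain lands on center (1/2, 1/2), radius 1/8


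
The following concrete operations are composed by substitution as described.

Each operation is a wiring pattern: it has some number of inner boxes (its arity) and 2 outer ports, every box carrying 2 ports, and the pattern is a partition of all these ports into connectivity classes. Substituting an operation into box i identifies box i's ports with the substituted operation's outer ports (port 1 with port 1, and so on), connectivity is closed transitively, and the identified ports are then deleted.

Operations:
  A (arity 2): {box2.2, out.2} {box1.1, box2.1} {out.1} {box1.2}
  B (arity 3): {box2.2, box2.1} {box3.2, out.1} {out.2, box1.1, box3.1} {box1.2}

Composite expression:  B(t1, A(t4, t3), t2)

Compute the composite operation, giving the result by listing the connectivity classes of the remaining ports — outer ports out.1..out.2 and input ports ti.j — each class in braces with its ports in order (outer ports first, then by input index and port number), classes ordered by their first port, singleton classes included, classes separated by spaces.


{out.1, t2.2} {out.2, t1.1, t2.1} {t1.2} {t3.1, t4.1} {t3.2} {t4.2}

Connectivity passes through glued B-boundaries; trace each wire chain.
stage A: inputs (t4, t3), connectivity {out.1} {out.2, t3.2} {t3.1, t4.1} {t4.2}, out.j its boundary
stage B: inputs (t1, t4, t3, t2), connectivity {out.1, t2.2} {out.2, t1.1, t2.1} {t1.2} {t3.1, t4.1} {t3.2} {t4.2}, out.j its boundary


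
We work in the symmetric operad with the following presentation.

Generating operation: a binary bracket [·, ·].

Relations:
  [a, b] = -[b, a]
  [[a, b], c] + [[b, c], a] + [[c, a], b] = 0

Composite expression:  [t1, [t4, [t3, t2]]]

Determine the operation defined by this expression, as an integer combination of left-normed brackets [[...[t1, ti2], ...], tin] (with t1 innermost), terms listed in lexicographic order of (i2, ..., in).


[[[t1, t2], t3], t4] - [[[t1, t3], t2], t4] - [[[t1, t4], t2], t3] + [[[t1, t4], t3], t2]

Expand each bracket as ab - ba; the t1-initial words give the coefficients.
Composite bracket: [t1, [t4, [t3, t2]]]
Full expansion: 8 signed words from ab - ba (2^3 = 8).
Keep just the words that open with t1:
  t1t2t3t4 appears with sign +1, giving the term +[[[t1, t2], t3], t4]
  t1t3t2t4 appears with sign -1, giving the term -[[[t1, t3], t2], t4]
  t1t4t2t3 appears with sign -1, giving the term -[[[t1, t4], t2], t3]
  t1t4t3t2 appears with sign +1, giving the term +[[[t1, t4], t3], t2]


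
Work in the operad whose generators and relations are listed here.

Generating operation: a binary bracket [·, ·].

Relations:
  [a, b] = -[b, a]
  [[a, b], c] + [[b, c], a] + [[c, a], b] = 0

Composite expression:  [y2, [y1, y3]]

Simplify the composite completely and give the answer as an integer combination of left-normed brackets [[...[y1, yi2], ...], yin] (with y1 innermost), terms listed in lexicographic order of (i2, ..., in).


-[[y1, y3], y2]

In the tensor algebra, words opening y1 carry the y1-anchored form.
Composite bracket: [y2, [y1, y3]]
Each bracket splits as ab - ba, giving 4 signed words (2^2 = 4).
The y1-initial words carry the normal form:
  the word y1y3y2 carries sign -1 and contributes -[[y1, y3], y2]


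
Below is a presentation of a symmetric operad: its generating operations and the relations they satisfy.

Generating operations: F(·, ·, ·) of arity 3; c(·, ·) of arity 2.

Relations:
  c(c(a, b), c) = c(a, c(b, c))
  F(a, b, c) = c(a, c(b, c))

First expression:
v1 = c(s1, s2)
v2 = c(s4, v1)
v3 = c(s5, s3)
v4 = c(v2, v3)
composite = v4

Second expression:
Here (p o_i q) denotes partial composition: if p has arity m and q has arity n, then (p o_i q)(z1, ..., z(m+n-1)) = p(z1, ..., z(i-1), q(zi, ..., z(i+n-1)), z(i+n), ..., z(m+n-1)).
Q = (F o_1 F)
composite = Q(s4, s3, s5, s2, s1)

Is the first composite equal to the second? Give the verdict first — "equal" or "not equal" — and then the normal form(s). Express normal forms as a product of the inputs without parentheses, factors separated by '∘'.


not equal; the first gives s4 ∘ s1 ∘ s2 ∘ s5 ∘ s3 and the second s4 ∘ s3 ∘ s5 ∘ s2 ∘ s1

Reducing the first expression gives s4 ∘ s1 ∘ s2 ∘ s5 ∘ s3
Reducing the second expression gives s4 ∘ s3 ∘ s5 ∘ s2 ∘ s1
The normal forms differ: not equal.
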